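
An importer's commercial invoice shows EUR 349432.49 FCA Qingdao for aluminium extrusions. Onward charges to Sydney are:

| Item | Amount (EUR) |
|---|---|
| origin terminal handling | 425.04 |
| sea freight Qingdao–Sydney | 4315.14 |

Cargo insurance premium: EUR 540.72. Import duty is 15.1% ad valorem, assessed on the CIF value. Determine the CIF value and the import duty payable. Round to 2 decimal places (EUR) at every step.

CIF value: EUR 354713.39; import duty: EUR 53561.72

CIF = FCA price + pre-shipment costs + freight + insurance
CIF = 349432.49 + 425.04 + 4315.14 + 540.72 = 354713.39
Import duty = 354713.39 × 15.1% = 53561.72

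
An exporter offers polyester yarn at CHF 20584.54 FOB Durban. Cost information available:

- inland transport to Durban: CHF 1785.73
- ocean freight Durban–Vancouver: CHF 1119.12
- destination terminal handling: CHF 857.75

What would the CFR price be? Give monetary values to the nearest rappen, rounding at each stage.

CFR price: CHF 21703.66

Not relevant to the conversion: inland to port — on the seller under both FOB and CFR; already in the FOB price and stays in the CFR price. destination terminal — on the buyer under both terms; not part of either seller's price.
From FOB to CFR, the seller additionally bears: freight.
CFR price = 20584.54 + 1119.12 = 21703.66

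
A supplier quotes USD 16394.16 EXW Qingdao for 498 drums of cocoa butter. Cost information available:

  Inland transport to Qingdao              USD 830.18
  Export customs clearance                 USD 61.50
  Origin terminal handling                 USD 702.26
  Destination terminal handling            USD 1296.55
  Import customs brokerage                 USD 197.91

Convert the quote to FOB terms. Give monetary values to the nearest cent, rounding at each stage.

Not relevant to the conversion: destination terminal, brokerage — on the buyer under both terms; not part of either seller's price.
From EXW to FOB, the seller additionally bears: inland to port, export clearance, origin terminal.
FOB price = 16394.16 + 830.18 + 61.50 + 702.26 = 17988.10

FOB price: USD 17988.10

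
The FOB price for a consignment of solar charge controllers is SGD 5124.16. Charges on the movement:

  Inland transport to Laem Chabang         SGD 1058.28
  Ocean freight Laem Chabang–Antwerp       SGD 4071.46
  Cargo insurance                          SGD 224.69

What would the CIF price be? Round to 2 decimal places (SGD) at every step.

Not relevant to the conversion: inland to port — on the seller under both FOB and CIF; already in the FOB price and stays in the CIF price.
From FOB to CIF, the seller additionally bears: freight, insurance.
CIF price = 5124.16 + 4071.46 + 224.69 = 9420.31

CIF price: SGD 9420.31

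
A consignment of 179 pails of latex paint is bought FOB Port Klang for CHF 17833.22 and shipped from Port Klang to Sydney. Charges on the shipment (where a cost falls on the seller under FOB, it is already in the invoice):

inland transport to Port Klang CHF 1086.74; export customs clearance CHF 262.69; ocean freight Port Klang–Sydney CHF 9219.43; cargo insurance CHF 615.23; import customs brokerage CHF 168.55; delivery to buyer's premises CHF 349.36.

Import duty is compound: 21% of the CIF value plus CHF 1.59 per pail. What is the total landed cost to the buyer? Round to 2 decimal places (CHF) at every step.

FOB: the seller bears costs until goods are on board at the origin port; the buyer bears freight, insurance and all costs thereafter.
Already in the invoice (seller's account under FOB): inland to port, export clearance — exclude.
CIF value = FOB price + freight + insurance = 17833.22 + 9219.43 + 615.23 = 27667.88
Ad valorem component: 27667.88 × 21% = 5810.25
Specific component: 179 × 1.59 = 284.61
Import duty = 5810.25 + 284.61 = 6094.86
Buyer bears: freight 9219.43 + insurance 615.23 + brokerage 168.55 + delivery 349.36 + duty 6094.86 = 16447.43
Landed cost = invoice 17833.22 + 16447.43 = 34280.65

Total landed cost: CHF 34280.65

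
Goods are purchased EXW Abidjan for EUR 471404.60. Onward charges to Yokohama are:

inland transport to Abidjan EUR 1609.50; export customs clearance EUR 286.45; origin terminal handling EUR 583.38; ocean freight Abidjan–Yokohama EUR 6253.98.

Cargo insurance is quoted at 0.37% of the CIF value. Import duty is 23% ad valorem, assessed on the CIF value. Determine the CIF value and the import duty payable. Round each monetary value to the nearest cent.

Let C be the CIF value. C = EXW price + pre-shipment costs + freight + 0.37% × C
C − 0.37% × C = 471404.60 + 1609.50 + 286.45 + 583.38 + 6253.98
0.9963 × C = 480137.91
C = 480137.91 / 0.9963 = 481921.02
Insurance premium = 0.37% × 481921.02 = 1783.11
Import duty = 481921.02 × 23% = 110841.83

CIF value: EUR 481921.02; import duty: EUR 110841.83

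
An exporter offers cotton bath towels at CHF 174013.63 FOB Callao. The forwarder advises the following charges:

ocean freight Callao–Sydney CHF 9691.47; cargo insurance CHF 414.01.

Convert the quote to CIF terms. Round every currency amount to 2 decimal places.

From FOB to CIF, the seller additionally bears: freight, insurance.
CIF price = 174013.63 + 9691.47 + 414.01 = 184119.11

CIF price: CHF 184119.11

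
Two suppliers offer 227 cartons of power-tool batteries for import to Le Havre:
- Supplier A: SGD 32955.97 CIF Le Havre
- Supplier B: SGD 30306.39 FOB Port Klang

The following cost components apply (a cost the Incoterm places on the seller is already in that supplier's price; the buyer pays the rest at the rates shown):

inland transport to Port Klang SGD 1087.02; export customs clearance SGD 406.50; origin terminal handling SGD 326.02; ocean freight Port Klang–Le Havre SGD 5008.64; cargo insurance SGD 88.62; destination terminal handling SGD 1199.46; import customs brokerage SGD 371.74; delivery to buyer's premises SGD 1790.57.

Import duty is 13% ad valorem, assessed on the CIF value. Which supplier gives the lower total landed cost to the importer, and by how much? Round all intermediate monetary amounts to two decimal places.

Supplier A is cheaper by SGD 2765.87

Supplier A (CIF):
The CIF price already equals the CIF value: 32955.97
Import duty = 32955.97 × 13% = 4284.28
Buyer bears (A): 1199.46 + 371.74 + 1790.57 = 3361.77
Landed cost (A) = invoice 32955.97 + 3361.77 + duty 4284.28 = 40602.02
Supplier B (FOB):
CIF value = FOB price + freight + insurance = 30306.39 + 5008.64 + 88.62 = 35403.65
Import duty = 35403.65 × 13% = 4602.47
Buyer bears (B): 5008.64 + 88.62 + 1199.46 + 371.74 + 1790.57 = 8459.03
Landed cost (B) = invoice 30306.39 + 8459.03 + duty 4602.47 = 43367.89
Difference = |40602.02 − 43367.89| = 2765.87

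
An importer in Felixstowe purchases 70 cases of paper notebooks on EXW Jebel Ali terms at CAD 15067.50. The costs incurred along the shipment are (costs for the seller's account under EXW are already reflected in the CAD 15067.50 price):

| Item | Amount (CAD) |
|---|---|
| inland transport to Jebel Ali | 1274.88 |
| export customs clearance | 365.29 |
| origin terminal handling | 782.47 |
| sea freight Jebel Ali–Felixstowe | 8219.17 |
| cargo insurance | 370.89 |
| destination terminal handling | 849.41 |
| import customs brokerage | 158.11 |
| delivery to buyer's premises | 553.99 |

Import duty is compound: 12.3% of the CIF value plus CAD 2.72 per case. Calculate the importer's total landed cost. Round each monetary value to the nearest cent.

Total landed cost: CAD 31039.97

EXW: the seller makes goods available at their premises; the buyer bears all onward costs.
CIF value = EXW price + inland to port + export clearance + origin terminal + freight + insurance = 15067.50 + 1274.88 + 365.29 + 782.47 + 8219.17 + 370.89 = 26080.20
Ad valorem component: 26080.20 × 12.3% = 3207.86
Specific component: 70 × 2.72 = 190.40
Import duty = 3207.86 + 190.40 = 3398.26
Buyer bears: inland to port 1274.88 + export clearance 365.29 + origin terminal 782.47 + freight 8219.17 + insurance 370.89 + destination terminal 849.41 + brokerage 158.11 + delivery 553.99 + duty 3398.26 = 15972.47
Landed cost = invoice 15067.50 + 15972.47 = 31039.97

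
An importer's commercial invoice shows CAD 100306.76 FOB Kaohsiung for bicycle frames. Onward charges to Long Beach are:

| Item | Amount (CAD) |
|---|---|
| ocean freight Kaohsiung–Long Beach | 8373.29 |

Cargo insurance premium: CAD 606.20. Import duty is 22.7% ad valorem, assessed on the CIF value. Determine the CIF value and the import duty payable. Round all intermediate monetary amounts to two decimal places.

CIF value: CAD 109286.25; import duty: CAD 24807.98

CIF = FOB price + freight + insurance
CIF = 100306.76 + 8373.29 + 606.20 = 109286.25
Import duty = 109286.25 × 22.7% = 24807.98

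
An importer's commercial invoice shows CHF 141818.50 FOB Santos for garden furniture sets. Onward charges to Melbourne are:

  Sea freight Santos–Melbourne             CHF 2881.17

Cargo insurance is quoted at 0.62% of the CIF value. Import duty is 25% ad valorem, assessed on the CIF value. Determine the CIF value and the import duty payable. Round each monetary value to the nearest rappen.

CIF value: CHF 145602.40; import duty: CHF 36400.60

Let C be the CIF value. C = FOB price + freight + 0.62% × C
C − 0.62% × C = 141818.50 + 2881.17
0.9938 × C = 144699.67
C = 144699.67 / 0.9938 = 145602.40
Insurance premium = 0.62% × 145602.40 = 902.73
Import duty = 145602.40 × 25% = 36400.60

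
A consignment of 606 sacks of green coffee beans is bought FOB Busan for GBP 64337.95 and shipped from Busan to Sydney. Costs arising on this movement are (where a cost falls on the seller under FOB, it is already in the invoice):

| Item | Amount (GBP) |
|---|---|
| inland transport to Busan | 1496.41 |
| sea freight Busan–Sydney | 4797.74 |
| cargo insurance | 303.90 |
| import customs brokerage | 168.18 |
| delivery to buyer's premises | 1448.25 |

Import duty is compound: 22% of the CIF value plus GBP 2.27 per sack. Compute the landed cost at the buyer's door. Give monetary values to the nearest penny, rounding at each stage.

Total landed cost: GBP 87708.35

FOB: the seller bears costs until goods are on board at the origin port; the buyer bears freight, insurance and all costs thereafter.
Already in the invoice (seller's account under FOB): inland to port — exclude.
CIF value = FOB price + freight + insurance = 64337.95 + 4797.74 + 303.90 = 69439.59
Ad valorem component: 69439.59 × 22% = 15276.71
Specific component: 606 × 2.27 = 1375.62
Import duty = 15276.71 + 1375.62 = 16652.33
Buyer bears: freight 4797.74 + insurance 303.90 + brokerage 168.18 + delivery 1448.25 + duty 16652.33 = 23370.40
Landed cost = invoice 64337.95 + 23370.40 = 87708.35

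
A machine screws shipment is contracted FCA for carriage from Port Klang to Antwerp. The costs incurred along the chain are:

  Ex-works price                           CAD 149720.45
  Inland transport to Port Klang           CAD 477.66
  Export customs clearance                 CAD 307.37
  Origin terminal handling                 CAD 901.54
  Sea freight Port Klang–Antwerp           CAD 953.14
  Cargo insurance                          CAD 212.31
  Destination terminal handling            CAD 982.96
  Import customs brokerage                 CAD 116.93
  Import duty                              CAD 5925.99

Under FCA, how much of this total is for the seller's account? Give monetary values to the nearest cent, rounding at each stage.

Seller's account: CAD 150505.48

FCA: the seller delivers export-cleared goods to the carrier; the buyer bears costs from that point.
Seller's account: goods 149720.45 + inland to port 477.66 + export clearance 307.37 = 150505.48
Buyer's account: origin terminal 901.54 + freight 953.14 + insurance 212.31 + destination terminal 982.96 + brokerage 116.93 + duty 5925.99 = 9092.87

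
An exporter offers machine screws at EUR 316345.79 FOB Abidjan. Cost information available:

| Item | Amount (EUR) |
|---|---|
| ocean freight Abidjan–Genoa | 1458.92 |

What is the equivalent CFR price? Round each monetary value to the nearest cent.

CFR price: EUR 317804.71

From FOB to CFR, the seller additionally bears: freight.
CFR price = 316345.79 + 1458.92 = 317804.71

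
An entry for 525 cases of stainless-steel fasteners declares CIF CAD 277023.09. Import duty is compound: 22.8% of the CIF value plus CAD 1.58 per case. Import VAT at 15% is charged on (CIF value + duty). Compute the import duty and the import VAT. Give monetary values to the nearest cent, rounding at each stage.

Import duty: CAD 63990.76; import VAT: CAD 51152.08

Ad valorem component: 277023.09 × 22.8% = 63161.26
Specific component: 525 × 1.58 = 829.50
Import duty = 63161.26 + 829.50 = 63990.76
VAT base = CIF + duty = 277023.09 + 63990.76 = 341013.85
Import VAT = 341013.85 × 15% = 51152.08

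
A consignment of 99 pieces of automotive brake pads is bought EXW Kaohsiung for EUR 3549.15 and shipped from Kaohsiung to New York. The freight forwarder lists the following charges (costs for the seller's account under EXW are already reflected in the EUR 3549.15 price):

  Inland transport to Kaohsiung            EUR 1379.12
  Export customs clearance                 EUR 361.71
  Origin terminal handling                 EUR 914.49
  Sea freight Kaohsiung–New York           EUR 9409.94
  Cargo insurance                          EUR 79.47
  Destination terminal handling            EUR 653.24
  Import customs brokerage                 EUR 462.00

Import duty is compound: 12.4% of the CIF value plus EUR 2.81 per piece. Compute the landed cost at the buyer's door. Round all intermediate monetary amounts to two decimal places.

Total landed cost: EUR 19033.35

EXW: the seller makes goods available at their premises; the buyer bears all onward costs.
CIF value = EXW price + inland to port + export clearance + origin terminal + freight + insurance = 3549.15 + 1379.12 + 361.71 + 914.49 + 9409.94 + 79.47 = 15693.88
Ad valorem component: 15693.88 × 12.4% = 1946.04
Specific component: 99 × 2.81 = 278.19
Import duty = 1946.04 + 278.19 = 2224.23
Buyer bears: inland to port 1379.12 + export clearance 361.71 + origin terminal 914.49 + freight 9409.94 + insurance 79.47 + destination terminal 653.24 + brokerage 462.00 + duty 2224.23 = 15484.20
Landed cost = invoice 3549.15 + 15484.20 = 19033.35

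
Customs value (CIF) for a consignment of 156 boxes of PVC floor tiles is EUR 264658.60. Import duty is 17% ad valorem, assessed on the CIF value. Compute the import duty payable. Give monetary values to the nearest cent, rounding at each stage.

Import duty = 264658.60 × 17% = 44991.96

Import duty: EUR 44991.96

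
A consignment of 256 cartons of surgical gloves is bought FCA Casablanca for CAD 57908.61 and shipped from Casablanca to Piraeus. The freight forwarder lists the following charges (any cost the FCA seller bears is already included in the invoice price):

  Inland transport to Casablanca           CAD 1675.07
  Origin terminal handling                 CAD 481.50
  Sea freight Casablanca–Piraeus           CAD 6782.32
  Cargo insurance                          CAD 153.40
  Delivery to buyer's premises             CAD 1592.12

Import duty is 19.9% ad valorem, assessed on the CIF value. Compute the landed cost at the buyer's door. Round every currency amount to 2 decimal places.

FCA: the seller delivers export-cleared goods to the carrier; the buyer bears costs from that point.
Already in the invoice (seller's account under FCA): inland to port — exclude.
CIF value = FCA price + origin terminal + freight + insurance = 57908.61 + 481.50 + 6782.32 + 153.40 = 65325.83
Import duty = 65325.83 × 19.9% = 12999.84
Buyer bears: origin terminal 481.50 + freight 6782.32 + insurance 153.40 + delivery 1592.12 + duty 12999.84 = 22009.18
Landed cost = invoice 57908.61 + 22009.18 = 79917.79

Total landed cost: CAD 79917.79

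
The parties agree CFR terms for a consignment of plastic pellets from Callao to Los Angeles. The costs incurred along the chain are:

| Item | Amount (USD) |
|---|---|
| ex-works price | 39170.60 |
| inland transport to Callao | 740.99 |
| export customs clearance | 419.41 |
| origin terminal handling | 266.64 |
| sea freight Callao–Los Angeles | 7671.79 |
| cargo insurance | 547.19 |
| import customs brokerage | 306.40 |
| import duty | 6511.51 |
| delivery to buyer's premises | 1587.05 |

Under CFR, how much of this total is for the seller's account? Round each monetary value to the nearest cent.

CFR: the seller pays costs through ocean freight to the destination port, but not insurance.
Seller's account: goods 39170.60 + inland to port 740.99 + export clearance 419.41 + origin terminal 266.64 + freight 7671.79 = 48269.43
Buyer's account: insurance 547.19 + brokerage 306.40 + duty 6511.51 + delivery 1587.05 = 8952.15

Seller's account: USD 48269.43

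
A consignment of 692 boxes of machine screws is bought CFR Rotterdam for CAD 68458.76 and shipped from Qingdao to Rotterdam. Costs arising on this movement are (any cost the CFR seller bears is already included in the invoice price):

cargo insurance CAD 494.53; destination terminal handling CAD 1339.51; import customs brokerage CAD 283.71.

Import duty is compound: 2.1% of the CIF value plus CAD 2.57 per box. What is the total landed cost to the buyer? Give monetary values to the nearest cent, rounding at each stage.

Total landed cost: CAD 73802.97

CFR: the seller pays costs through ocean freight to the destination port, but not insurance.
CIF value = CFR price + insurance = 68458.76 + 494.53 = 68953.29
Ad valorem component: 68953.29 × 2.1% = 1448.02
Specific component: 692 × 2.57 = 1778.44
Import duty = 1448.02 + 1778.44 = 3226.46
Buyer bears: insurance 494.53 + destination terminal 1339.51 + brokerage 283.71 + duty 3226.46 = 5344.21
Landed cost = invoice 68458.76 + 5344.21 = 73802.97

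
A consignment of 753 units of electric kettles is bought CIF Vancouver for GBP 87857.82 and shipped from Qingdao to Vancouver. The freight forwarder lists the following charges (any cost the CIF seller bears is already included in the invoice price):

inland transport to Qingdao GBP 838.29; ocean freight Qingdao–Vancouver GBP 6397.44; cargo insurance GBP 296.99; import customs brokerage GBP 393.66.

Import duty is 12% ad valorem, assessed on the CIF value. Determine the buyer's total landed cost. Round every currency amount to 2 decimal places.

Total landed cost: GBP 98794.42

CIF: the seller pays costs through ocean freight and marine insurance to the destination port.
Already in the invoice (seller's account under CIF): inland to port, freight, insurance — exclude.
The CIF price already equals the CIF value: 87857.82
Import duty = 87857.82 × 12% = 10542.94
Buyer bears: brokerage 393.66 + duty 10542.94 = 10936.60
Landed cost = invoice 87857.82 + 10936.60 = 98794.42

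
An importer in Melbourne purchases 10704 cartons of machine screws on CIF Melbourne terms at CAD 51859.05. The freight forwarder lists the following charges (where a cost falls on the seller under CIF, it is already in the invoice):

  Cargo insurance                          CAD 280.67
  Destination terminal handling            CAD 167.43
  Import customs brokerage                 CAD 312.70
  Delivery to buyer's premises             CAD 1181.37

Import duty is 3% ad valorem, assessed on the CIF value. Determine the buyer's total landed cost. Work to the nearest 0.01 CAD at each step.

CIF: the seller pays costs through ocean freight and marine insurance to the destination port.
Already in the invoice (seller's account under CIF): insurance — exclude.
The CIF price already equals the CIF value: 51859.05
Import duty = 51859.05 × 3% = 1555.77
Buyer bears: destination terminal 167.43 + brokerage 312.70 + delivery 1181.37 + duty 1555.77 = 3217.27
Landed cost = invoice 51859.05 + 3217.27 = 55076.32

Total landed cost: CAD 55076.32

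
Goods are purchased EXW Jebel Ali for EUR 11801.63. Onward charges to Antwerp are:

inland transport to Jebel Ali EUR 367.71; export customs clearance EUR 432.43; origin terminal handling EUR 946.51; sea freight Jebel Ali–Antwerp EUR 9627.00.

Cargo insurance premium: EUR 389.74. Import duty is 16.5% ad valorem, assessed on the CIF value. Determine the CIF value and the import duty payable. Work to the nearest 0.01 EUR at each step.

CIF value: EUR 23565.02; import duty: EUR 3888.23

CIF = EXW price + pre-shipment costs + freight + insurance
CIF = 11801.63 + 367.71 + 432.43 + 946.51 + 9627.00 + 389.74 = 23565.02
Import duty = 23565.02 × 16.5% = 3888.23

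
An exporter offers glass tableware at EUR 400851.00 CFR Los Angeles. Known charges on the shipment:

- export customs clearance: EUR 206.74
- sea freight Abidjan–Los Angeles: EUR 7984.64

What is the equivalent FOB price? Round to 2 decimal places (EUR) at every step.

Not relevant to the conversion: export clearance — on the seller under both CFR and FOB; already in the CFR price and stays in the FOB price.
From CFR to FOB, the seller no longer bears: freight.
FOB price = 400851.00 − 7984.64 = 392866.36

FOB price: EUR 392866.36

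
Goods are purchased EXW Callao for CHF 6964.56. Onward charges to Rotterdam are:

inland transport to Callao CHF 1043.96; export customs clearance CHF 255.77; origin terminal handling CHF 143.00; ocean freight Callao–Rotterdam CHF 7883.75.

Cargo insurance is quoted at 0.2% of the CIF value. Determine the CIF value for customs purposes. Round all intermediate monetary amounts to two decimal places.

CIF value: CHF 16323.69

Let C be the CIF value. C = EXW price + pre-shipment costs + freight + 0.2% × C
C − 0.2% × C = 6964.56 + 1043.96 + 255.77 + 143.00 + 7883.75
0.998 × C = 16291.04
C = 16291.04 / 0.998 = 16323.69
Insurance premium = 0.2% × 16323.69 = 32.65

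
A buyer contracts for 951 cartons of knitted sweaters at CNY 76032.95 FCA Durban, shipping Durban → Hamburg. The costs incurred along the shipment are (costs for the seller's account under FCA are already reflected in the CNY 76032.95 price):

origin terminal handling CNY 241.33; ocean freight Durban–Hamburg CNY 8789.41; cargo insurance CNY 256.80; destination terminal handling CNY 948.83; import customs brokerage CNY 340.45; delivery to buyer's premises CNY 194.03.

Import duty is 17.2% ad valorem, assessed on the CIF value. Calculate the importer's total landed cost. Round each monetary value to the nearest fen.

Total landed cost: CNY 101478.92

FCA: the seller delivers export-cleared goods to the carrier; the buyer bears costs from that point.
CIF value = FCA price + origin terminal + freight + insurance = 76032.95 + 241.33 + 8789.41 + 256.80 = 85320.49
Import duty = 85320.49 × 17.2% = 14675.12
Buyer bears: origin terminal 241.33 + freight 8789.41 + insurance 256.80 + destination terminal 948.83 + brokerage 340.45 + delivery 194.03 + duty 14675.12 = 25445.97
Landed cost = invoice 76032.95 + 25445.97 = 101478.92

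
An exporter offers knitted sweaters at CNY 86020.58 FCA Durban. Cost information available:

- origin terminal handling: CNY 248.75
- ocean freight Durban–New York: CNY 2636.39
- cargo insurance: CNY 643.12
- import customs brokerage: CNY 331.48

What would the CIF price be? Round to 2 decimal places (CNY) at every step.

CIF price: CNY 89548.84

Not relevant to the conversion: brokerage — on the buyer under both terms; not part of either seller's price.
From FCA to CIF, the seller additionally bears: origin terminal, freight, insurance.
CIF price = 86020.58 + 248.75 + 2636.39 + 643.12 = 89548.84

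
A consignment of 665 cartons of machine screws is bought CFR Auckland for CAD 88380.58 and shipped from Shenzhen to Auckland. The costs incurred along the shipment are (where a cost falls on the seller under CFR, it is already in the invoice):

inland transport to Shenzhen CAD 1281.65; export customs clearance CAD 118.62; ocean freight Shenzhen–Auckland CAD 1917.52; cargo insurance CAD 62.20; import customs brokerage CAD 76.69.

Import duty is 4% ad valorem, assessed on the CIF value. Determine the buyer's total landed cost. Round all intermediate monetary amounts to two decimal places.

CFR: the seller pays costs through ocean freight to the destination port, but not insurance.
Already in the invoice (seller's account under CFR): inland to port, export clearance, freight — exclude.
CIF value = CFR price + insurance = 88380.58 + 62.20 = 88442.78
Import duty = 88442.78 × 4% = 3537.71
Buyer bears: insurance 62.20 + brokerage 76.69 + duty 3537.71 = 3676.60
Landed cost = invoice 88380.58 + 3676.60 = 92057.18

Total landed cost: CAD 92057.18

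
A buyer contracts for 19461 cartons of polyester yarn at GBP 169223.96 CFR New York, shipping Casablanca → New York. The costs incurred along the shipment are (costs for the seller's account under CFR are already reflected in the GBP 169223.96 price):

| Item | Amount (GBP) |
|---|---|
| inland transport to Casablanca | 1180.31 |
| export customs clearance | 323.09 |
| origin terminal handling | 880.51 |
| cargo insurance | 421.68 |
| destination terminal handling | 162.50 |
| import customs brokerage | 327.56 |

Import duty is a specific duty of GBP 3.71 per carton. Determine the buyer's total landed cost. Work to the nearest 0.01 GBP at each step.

CFR: the seller pays costs through ocean freight to the destination port, but not insurance.
Already in the invoice (seller's account under CFR): inland to port, export clearance, origin terminal — exclude.
CIF value = CFR price + insurance = 169223.96 + 421.68 = 169645.64
Import duty = 19461 × 3.71 = 72200.31
Buyer bears: insurance 421.68 + destination terminal 162.50 + brokerage 327.56 + duty 72200.31 = 73112.05
Landed cost = invoice 169223.96 + 73112.05 = 242336.01

Total landed cost: GBP 242336.01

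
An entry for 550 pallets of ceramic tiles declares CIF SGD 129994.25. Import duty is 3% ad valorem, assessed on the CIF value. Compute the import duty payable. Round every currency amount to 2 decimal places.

Import duty: SGD 3899.83

Import duty = 129994.25 × 3% = 3899.83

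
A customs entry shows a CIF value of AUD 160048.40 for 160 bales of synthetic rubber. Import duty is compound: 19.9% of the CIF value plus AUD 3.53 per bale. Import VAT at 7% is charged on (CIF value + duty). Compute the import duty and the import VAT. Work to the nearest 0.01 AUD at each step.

Ad valorem component: 160048.40 × 19.9% = 31849.63
Specific component: 160 × 3.53 = 564.80
Import duty = 31849.63 + 564.80 = 32414.43
VAT base = CIF + duty = 160048.40 + 32414.43 = 192462.83
Import VAT = 192462.83 × 7% = 13472.40

Import duty: AUD 32414.43; import VAT: AUD 13472.40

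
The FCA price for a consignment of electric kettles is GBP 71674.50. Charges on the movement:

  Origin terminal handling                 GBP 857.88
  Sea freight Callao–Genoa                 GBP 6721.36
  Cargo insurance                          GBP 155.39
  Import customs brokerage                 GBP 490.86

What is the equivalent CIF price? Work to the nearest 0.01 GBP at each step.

CIF price: GBP 79409.13

Not relevant to the conversion: brokerage — on the buyer under both terms; not part of either seller's price.
From FCA to CIF, the seller additionally bears: origin terminal, freight, insurance.
CIF price = 71674.50 + 857.88 + 6721.36 + 155.39 = 79409.13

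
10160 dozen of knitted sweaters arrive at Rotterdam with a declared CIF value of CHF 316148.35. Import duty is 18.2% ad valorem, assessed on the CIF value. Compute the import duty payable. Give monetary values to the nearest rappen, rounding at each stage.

Import duty = 316148.35 × 18.2% = 57539.00

Import duty: CHF 57539.00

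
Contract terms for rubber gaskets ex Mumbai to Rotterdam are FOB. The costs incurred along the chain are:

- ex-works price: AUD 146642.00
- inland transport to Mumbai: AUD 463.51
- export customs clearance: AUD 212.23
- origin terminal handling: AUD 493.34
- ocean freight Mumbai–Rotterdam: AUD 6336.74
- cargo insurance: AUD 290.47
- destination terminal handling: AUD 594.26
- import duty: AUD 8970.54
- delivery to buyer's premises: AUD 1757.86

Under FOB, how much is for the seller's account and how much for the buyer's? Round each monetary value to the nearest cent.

FOB: the seller bears costs until goods are on board at the origin port; the buyer bears freight, insurance and all costs thereafter.
Seller's account: goods 146642.00 + inland to port 463.51 + export clearance 212.23 + origin terminal 493.34 = 147811.08
Buyer's account: freight 6336.74 + insurance 290.47 + destination terminal 594.26 + duty 8970.54 + delivery 1757.86 = 17949.87

Seller: AUD 147811.08; buyer: AUD 17949.87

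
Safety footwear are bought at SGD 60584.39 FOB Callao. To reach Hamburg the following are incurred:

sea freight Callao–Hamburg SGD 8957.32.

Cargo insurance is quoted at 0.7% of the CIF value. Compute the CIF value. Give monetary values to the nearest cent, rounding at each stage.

Let C be the CIF value. C = FOB price + freight + 0.7% × C
C − 0.7% × C = 60584.39 + 8957.32
0.993 × C = 69541.71
C = 69541.71 / 0.993 = 70031.93
Insurance premium = 0.7% × 70031.93 = 490.22

CIF value: SGD 70031.93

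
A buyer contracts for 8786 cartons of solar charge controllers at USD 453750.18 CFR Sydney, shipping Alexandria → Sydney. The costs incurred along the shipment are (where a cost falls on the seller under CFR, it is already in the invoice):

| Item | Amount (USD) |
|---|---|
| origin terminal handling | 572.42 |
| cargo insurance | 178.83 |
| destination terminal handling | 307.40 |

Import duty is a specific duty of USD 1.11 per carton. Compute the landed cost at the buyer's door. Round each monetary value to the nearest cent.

Total landed cost: USD 463988.87

CFR: the seller pays costs through ocean freight to the destination port, but not insurance.
Already in the invoice (seller's account under CFR): origin terminal — exclude.
CIF value = CFR price + insurance = 453750.18 + 178.83 = 453929.01
Import duty = 8786 × 1.11 = 9752.46
Buyer bears: insurance 178.83 + destination terminal 307.40 + duty 9752.46 = 10238.69
Landed cost = invoice 453750.18 + 10238.69 = 463988.87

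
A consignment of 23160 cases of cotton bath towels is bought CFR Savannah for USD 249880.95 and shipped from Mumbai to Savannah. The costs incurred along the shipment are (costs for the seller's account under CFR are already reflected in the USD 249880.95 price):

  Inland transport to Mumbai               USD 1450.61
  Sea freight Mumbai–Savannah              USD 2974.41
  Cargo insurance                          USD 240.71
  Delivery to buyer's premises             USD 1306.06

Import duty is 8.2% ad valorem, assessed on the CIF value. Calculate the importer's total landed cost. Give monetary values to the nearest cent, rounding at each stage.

Total landed cost: USD 271937.70

CFR: the seller pays costs through ocean freight to the destination port, but not insurance.
Already in the invoice (seller's account under CFR): inland to port, freight — exclude.
CIF value = CFR price + insurance = 249880.95 + 240.71 = 250121.66
Import duty = 250121.66 × 8.2% = 20509.98
Buyer bears: insurance 240.71 + delivery 1306.06 + duty 20509.98 = 22056.75
Landed cost = invoice 249880.95 + 22056.75 = 271937.70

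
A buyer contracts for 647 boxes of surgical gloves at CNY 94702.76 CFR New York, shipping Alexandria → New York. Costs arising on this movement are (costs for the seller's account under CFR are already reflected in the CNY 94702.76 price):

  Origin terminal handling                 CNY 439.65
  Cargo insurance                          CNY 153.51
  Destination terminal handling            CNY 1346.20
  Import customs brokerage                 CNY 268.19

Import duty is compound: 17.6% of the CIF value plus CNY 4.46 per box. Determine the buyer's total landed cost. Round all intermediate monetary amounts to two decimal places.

CFR: the seller pays costs through ocean freight to the destination port, but not insurance.
Already in the invoice (seller's account under CFR): origin terminal — exclude.
CIF value = CFR price + insurance = 94702.76 + 153.51 = 94856.27
Ad valorem component: 94856.27 × 17.6% = 16694.70
Specific component: 647 × 4.46 = 2885.62
Import duty = 16694.70 + 2885.62 = 19580.32
Buyer bears: insurance 153.51 + destination terminal 1346.20 + brokerage 268.19 + duty 19580.32 = 21348.22
Landed cost = invoice 94702.76 + 21348.22 = 116050.98

Total landed cost: CNY 116050.98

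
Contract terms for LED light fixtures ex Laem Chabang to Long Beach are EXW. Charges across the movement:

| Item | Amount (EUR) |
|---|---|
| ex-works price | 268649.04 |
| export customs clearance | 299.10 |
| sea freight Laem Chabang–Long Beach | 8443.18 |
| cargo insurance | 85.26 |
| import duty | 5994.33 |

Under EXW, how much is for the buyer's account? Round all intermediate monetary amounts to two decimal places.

Buyer's account: EUR 14821.87

EXW: the seller makes goods available at their premises; the buyer bears all onward costs.
Seller's account: goods 268649.04 = 268649.04
Buyer's account: export clearance 299.10 + freight 8443.18 + insurance 85.26 + duty 5994.33 = 14821.87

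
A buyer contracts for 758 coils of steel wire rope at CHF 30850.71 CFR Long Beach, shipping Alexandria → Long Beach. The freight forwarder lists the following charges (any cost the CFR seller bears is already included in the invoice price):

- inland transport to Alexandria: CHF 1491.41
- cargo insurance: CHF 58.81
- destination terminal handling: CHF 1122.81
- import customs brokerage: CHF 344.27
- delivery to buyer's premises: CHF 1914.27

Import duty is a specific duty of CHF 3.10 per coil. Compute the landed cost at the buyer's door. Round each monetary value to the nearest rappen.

CFR: the seller pays costs through ocean freight to the destination port, but not insurance.
Already in the invoice (seller's account under CFR): inland to port — exclude.
CIF value = CFR price + insurance = 30850.71 + 58.81 = 30909.52
Import duty = 758 × 3.10 = 2349.80
Buyer bears: insurance 58.81 + destination terminal 1122.81 + brokerage 344.27 + delivery 1914.27 + duty 2349.80 = 5789.96
Landed cost = invoice 30850.71 + 5789.96 = 36640.67

Total landed cost: CHF 36640.67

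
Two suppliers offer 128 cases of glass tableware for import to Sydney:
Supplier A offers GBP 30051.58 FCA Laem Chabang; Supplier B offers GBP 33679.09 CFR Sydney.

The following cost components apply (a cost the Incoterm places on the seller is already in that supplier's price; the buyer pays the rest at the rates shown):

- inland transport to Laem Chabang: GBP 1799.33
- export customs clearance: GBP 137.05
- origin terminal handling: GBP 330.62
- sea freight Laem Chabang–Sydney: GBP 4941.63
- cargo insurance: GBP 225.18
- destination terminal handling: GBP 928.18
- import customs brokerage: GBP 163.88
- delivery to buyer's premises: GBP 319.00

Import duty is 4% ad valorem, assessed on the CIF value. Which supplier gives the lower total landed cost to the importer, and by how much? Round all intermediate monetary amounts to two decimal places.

Supplier B is cheaper by GBP 1710.53

Supplier A (FCA):
CIF value = FCA price + origin terminal + freight + insurance = 30051.58 + 330.62 + 4941.63 + 225.18 = 35549.01
Import duty = 35549.01 × 4% = 1421.96
Buyer bears (A): 330.62 + 4941.63 + 225.18 + 928.18 + 163.88 + 319.00 = 6908.49
Landed cost (A) = invoice 30051.58 + 6908.49 + duty 1421.96 = 38382.03
Supplier B (CFR):
CIF value = CFR price + insurance = 33679.09 + 225.18 = 33904.27
Import duty = 33904.27 × 4% = 1356.17
Buyer bears (B): 225.18 + 928.18 + 163.88 + 319.00 = 1636.24
Landed cost (B) = invoice 33679.09 + 1636.24 + duty 1356.17 = 36671.50
Difference = |38382.03 − 36671.50| = 1710.53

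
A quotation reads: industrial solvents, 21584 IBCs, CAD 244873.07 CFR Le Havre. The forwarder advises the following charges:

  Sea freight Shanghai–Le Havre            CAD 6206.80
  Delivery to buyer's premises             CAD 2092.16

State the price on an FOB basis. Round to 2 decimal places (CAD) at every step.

Not relevant to the conversion: delivery — on the buyer under both terms; not part of either seller's price.
From CFR to FOB, the seller no longer bears: freight.
FOB price = 244873.07 − 6206.80 = 238666.27

FOB price: CAD 238666.27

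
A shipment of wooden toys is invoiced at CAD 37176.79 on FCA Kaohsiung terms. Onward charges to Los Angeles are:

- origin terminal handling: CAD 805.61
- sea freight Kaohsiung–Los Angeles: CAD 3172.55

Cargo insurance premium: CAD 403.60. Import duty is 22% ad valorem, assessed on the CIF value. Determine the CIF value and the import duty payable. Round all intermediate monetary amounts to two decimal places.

CIF = FCA price + pre-shipment costs + freight + insurance
CIF = 37176.79 + 805.61 + 3172.55 + 403.60 = 41558.55
Import duty = 41558.55 × 22% = 9142.88

CIF value: CAD 41558.55; import duty: CAD 9142.88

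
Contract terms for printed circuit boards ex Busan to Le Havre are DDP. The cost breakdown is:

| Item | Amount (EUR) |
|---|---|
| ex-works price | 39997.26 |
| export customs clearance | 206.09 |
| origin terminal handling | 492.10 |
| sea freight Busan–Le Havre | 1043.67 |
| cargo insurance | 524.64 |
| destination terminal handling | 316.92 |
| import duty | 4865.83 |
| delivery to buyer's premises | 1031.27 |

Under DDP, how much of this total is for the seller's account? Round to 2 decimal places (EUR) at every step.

DDP: the seller bears all costs including import duty.
Seller's account: goods 39997.26 + export clearance 206.09 + origin terminal 492.10 + freight 1043.67 + insurance 524.64 + destination terminal 316.92 + duty 4865.83 + delivery 1031.27 = 48477.78
Buyer's account: 0.00

Seller's account: EUR 48477.78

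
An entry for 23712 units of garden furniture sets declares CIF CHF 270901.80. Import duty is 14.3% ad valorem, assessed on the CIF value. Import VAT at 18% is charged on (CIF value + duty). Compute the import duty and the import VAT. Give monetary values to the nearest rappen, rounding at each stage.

Import duty: CHF 38738.96; import VAT: CHF 55735.34

Import duty = 270901.80 × 14.3% = 38738.96
VAT base = CIF + duty = 270901.80 + 38738.96 = 309640.76
Import VAT = 309640.76 × 18% = 55735.34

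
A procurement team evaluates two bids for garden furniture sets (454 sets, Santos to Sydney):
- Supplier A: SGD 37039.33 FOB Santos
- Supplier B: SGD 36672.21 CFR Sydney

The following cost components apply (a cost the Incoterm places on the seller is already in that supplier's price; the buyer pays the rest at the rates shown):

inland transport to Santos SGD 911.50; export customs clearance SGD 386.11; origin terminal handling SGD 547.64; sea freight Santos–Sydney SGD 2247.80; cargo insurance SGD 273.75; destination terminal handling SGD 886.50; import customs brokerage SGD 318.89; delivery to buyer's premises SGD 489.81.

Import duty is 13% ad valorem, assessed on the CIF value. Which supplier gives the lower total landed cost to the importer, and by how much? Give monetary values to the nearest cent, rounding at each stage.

Supplier B is cheaper by SGD 2954.86

Supplier A (FOB):
CIF value = FOB price + freight + insurance = 37039.33 + 2247.80 + 273.75 = 39560.88
Import duty = 39560.88 × 13% = 5142.91
Buyer bears (A): 2247.80 + 273.75 + 886.50 + 318.89 + 489.81 = 4216.75
Landed cost (A) = invoice 37039.33 + 4216.75 + duty 5142.91 = 46398.99
Supplier B (CFR):
CIF value = CFR price + insurance = 36672.21 + 273.75 = 36945.96
Import duty = 36945.96 × 13% = 4802.97
Buyer bears (B): 273.75 + 886.50 + 318.89 + 489.81 = 1968.95
Landed cost (B) = invoice 36672.21 + 1968.95 + duty 4802.97 = 43444.13
Difference = |46398.99 − 43444.13| = 2954.86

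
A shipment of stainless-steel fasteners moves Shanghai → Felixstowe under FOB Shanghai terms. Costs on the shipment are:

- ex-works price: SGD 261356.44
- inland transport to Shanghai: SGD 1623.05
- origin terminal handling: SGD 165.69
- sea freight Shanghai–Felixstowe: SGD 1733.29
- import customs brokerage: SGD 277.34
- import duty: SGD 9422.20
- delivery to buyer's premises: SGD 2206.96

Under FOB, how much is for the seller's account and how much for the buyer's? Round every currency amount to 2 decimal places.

Seller: SGD 263145.18; buyer: SGD 13639.79

FOB: the seller bears costs until goods are on board at the origin port; the buyer bears freight, insurance and all costs thereafter.
Seller's account: goods 261356.44 + inland to port 1623.05 + origin terminal 165.69 = 263145.18
Buyer's account: freight 1733.29 + brokerage 277.34 + duty 9422.20 + delivery 2206.96 = 13639.79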